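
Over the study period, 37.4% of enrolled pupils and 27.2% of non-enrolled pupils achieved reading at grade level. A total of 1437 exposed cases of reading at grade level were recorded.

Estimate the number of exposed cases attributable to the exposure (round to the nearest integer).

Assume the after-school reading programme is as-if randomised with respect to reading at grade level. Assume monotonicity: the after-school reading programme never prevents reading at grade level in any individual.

p₁ = 0.374, p₀ = 0.272.
PN = (p₁ − p₀)/p₁ = (0.374 − 0.272) / 0.374 ≈ 0.27273.
Attributable cases ≈ PN × (exposed cases) = 0.27273 × 1437 ≈ 391.91.

about 392 cases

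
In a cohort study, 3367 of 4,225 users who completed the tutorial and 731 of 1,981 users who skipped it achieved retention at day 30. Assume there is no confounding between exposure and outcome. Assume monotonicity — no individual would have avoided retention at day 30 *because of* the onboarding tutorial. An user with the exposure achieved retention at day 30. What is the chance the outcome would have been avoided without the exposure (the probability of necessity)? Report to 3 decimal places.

PN ≈ 0.537

p₁ = P(outcome | exposed) = 3367/4225 = 0.79692
p₀ = P(outcome | unexposed) = 731/1981 = 0.36901
Under exogeneity and monotonicity, PN = (p₁ − p₀) / p₁.
PN = (0.79692 − 0.36901) / 0.79692 = 0.42792 / 0.79692 ≈ 0.5370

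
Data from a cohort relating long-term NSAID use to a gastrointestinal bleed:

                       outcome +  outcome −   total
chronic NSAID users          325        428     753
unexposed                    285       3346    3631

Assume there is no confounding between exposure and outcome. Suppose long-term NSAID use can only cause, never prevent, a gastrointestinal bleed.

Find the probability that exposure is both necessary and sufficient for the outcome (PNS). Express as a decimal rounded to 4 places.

p₁ = P(outcome | exposed) = 325/753 = 0.43161
p₀ = P(outcome | unexposed) = 285/3631 = 0.078491
Under exogeneity and monotonicity, PNS = p₁ − p₀.
PNS = 0.43161 − 0.078491 = 0.35312

PNS ≈ 0.3531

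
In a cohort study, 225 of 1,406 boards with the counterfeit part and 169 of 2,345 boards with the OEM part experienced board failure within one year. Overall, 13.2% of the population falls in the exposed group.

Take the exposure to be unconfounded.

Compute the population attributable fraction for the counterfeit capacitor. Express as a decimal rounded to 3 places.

p₁ = P(outcome | exposed) = 225/1406 = 0.16003
p₀ = P(outcome | unexposed) = 169/2345 = 0.072068
Overall risk P(Y=1) = π·p₁ + (1−π)·p₀ = 0.132×0.16003 + 0.868×0.072068 = 0.083679.
Under exogeneity, PAF = [P(Y=1) − p₀] / P(Y=1).
PAF = (0.083679 − 0.072068) / 0.083679 ≈ 0.1388

PAF ≈ 0.139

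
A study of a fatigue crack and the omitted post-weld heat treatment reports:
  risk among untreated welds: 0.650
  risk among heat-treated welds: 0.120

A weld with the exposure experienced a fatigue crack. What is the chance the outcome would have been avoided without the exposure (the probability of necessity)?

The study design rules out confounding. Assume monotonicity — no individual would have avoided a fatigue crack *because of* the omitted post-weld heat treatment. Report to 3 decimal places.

Let p₁ = 0.65, p₀ = 0.12.
Under exogeneity and monotonicity, PN = (p₁ − p₀) / p₁.
PN = (0.65 − 0.12) / 0.65 = 0.53 / 0.65 ≈ 0.8154

PN ≈ 0.815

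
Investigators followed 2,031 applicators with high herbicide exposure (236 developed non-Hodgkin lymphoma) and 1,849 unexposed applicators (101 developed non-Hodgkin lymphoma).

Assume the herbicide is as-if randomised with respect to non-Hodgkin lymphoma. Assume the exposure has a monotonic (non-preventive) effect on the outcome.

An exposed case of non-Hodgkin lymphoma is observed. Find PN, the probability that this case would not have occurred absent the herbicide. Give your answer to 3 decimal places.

PN ≈ 0.530

p₁ = P(outcome | exposed) = 236/2031 = 0.1162
p₀ = P(outcome | unexposed) = 101/1849 = 0.054624
Under exogeneity and monotonicity, PN = (p₁ − p₀) / p₁.
PN = (0.1162 − 0.054624) / 0.1162 = 0.061575 / 0.1162 ≈ 0.5299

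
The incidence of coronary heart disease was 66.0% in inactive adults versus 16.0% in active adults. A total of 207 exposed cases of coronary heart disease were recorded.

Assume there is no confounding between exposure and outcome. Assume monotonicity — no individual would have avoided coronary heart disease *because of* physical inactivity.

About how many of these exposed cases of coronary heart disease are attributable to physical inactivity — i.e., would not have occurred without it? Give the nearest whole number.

p₁ = 0.66, p₀ = 0.16.
PN = (p₁ − p₀)/p₁ = (0.66 − 0.16) / 0.66 ≈ 0.75758.
Attributable cases ≈ PN × (exposed cases) = 0.75758 × 207 ≈ 156.82.

about 157 cases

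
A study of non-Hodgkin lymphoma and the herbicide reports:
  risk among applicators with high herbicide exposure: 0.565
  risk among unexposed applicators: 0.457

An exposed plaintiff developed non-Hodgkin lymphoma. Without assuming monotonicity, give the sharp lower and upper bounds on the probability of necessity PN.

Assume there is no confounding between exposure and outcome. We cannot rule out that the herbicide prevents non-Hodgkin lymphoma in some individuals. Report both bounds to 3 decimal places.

0.191 ≤ PN ≤ 0.961

Let p₁ = 0.565, p₀ = 0.457.
Under exogeneity alone the bounds on PN are max{0,(p₁−p₀)/p₁} ≤ PN ≤ min{1,(1−p₀)/p₁}.
  lower = (p₁ − p₀)/p₁ = 0.108 / 0.565 ≈ 0.1912
  upper = min{1, (1 − p₀)/p₁} = 0.543 / 0.565 ≈ 0.9611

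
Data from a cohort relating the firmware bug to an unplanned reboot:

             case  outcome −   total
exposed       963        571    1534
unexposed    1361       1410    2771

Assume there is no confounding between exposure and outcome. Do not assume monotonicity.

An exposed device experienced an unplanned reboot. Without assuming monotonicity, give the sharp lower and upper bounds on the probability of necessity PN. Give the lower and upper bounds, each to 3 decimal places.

0.218 ≤ PN ≤ 0.811

p₁ = P(outcome | exposed) = 963/1534 = 0.62777
p₀ = P(outcome | unexposed) = 1361/2771 = 0.49116
Under exogeneity alone the bounds on PN are max{0,(p₁−p₀)/p₁} ≤ PN ≤ min{1,(1−p₀)/p₁}.
  lower = (p₁ − p₀)/p₁ = 0.13661 / 0.62777 ≈ 0.2176
  upper = min{1, (1 − p₀)/p₁} = 0.50884 / 0.62777 ≈ 0.8106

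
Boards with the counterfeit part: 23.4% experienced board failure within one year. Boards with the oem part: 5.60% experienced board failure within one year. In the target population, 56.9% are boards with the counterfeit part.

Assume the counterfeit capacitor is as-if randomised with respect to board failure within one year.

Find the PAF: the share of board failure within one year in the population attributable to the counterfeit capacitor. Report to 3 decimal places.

PAF ≈ 0.644

p₁ = 0.234, p₀ = 0.056.
Overall risk P(Y=1) = π·p₁ + (1−π)·p₀ = 0.569×0.234 + 0.431×0.056 = 0.15728.
Under exogeneity, PAF = [P(Y=1) − p₀] / P(Y=1).
PAF = (0.15728 − 0.056) / 0.15728 ≈ 0.6440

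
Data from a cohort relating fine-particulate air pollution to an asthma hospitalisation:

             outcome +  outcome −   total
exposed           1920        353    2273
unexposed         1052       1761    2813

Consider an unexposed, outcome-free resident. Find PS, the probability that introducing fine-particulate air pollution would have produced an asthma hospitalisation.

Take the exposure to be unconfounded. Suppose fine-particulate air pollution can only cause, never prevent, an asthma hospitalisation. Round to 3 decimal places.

PS ≈ 0.752

p₁ = P(outcome | exposed) = 1920/2273 = 0.8447
p₀ = P(outcome | unexposed) = 1052/2813 = 0.37398
Under exogeneity and monotonicity, PS = (p₁ − p₀)/(1 − p₀).
PS = (0.8447 − 0.37398) / 0.62602 ≈ 0.7519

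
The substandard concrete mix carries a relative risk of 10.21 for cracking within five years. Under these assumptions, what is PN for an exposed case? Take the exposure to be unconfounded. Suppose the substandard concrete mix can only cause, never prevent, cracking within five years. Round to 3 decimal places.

Under exogeneity and monotonicity, PN = (RR − 1) / RR = 1 − 1/RR.
PN = (10.21 − 1) / 10.21 = 9.21 / 10.21 ≈ 0.9021

PN ≈ 0.902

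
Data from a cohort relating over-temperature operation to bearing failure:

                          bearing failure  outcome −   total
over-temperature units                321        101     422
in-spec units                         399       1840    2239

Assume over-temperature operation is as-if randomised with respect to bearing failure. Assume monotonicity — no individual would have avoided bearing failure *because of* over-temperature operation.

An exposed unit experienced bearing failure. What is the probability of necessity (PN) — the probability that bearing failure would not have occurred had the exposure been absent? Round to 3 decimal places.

p₁ = P(outcome | exposed) = 321/422 = 0.76066
p₀ = P(outcome | unexposed) = 399/2239 = 0.1782
Under exogeneity and monotonicity, PN = (p₁ − p₀)/p₁.
PN = (0.76066 − 0.1782) / 0.76066 ≈ 0.7657

PN ≈ 0.766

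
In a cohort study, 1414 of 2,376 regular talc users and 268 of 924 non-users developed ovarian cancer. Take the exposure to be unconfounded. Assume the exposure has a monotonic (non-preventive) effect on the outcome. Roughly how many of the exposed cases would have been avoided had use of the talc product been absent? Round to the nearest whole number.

about 725 cases

p₁ = P(outcome | exposed) = 1414/2376 = 0.59512
p₀ = P(outcome | unexposed) = 268/924 = 0.29004
PN = (p₁ − p₀)/p₁ = (0.59512 − 0.29004) / 0.59512 ≈ 0.51263.
Attributable cases ≈ PN × (exposed cases) = 0.51263 × 1414 ≈ 724.86.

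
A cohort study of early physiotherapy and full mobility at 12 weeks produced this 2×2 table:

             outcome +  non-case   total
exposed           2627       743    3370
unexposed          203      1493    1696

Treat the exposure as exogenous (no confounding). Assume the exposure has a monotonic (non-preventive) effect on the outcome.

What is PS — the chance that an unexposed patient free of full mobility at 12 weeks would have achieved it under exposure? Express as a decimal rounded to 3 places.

PS ≈ 0.750

p₁ = P(outcome | exposed) = 2627/3370 = 0.77953
p₀ = P(outcome | unexposed) = 203/1696 = 0.11969
Under exogeneity and monotonicity, PS = (p₁ − p₀)/(1 − p₀).
PS = (0.77953 − 0.11969) / 0.88031 ≈ 0.7495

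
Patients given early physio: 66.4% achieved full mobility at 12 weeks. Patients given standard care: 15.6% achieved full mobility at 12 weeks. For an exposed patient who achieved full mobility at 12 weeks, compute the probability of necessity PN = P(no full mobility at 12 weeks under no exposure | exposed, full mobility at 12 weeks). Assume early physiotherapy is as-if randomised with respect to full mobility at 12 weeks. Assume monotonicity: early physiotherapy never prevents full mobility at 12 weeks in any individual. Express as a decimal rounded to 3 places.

p₁ = 0.664, p₀ = 0.156.
Under exogeneity and monotonicity, PN = (p₁ − p₀) / p₁.
PN = (0.664 − 0.156) / 0.664 = 0.508 / 0.664 ≈ 0.7651

PN ≈ 0.765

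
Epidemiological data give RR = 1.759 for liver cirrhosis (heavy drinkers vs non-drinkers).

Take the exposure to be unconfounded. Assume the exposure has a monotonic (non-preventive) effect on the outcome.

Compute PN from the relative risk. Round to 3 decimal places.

Under exogeneity and monotonicity, PN = (RR − 1) / RR = 1 − 1/RR.
PN = (1.759 − 1) / 1.759 = 0.759 / 1.759 ≈ 0.4315

PN ≈ 0.431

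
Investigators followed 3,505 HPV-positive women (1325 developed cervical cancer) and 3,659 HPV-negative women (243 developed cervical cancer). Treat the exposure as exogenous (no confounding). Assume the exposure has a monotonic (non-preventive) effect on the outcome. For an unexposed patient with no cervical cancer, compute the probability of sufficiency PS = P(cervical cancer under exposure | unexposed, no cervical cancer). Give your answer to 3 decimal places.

p₁ = P(outcome | exposed) = 1325/3505 = 0.37803
p₀ = P(outcome | unexposed) = 243/3659 = 0.066412
Under exogeneity and monotonicity, PS = (p₁ − p₀) / (1 − p₀).
PS = (0.37803 − 0.066412) / (1 − 0.066412) = 0.31162 / 0.93359 ≈ 0.3338

PS ≈ 0.334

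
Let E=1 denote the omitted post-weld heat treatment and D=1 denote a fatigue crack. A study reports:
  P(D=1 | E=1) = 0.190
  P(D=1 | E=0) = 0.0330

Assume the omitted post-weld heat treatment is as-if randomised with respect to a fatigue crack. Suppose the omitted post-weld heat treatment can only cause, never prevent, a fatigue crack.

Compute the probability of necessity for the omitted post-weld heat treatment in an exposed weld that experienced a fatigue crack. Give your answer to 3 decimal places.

PN ≈ 0.826

Let p₁ = 0.19, p₀ = 0.033.
Under exogeneity and monotonicity, PN = (p₁ − p₀) / p₁.
PN = (0.19 − 0.033) / 0.19 = 0.157 / 0.19 ≈ 0.8263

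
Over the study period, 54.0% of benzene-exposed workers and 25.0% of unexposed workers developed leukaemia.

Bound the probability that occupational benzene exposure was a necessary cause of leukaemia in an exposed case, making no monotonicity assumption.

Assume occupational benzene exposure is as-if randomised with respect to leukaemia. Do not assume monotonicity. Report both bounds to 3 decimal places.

0.537 ≤ PN ≤ 1.000

p₁ = 0.54, p₀ = 0.25.
Under exogeneity alone the bounds on PN are max{0,(p₁−p₀)/p₁} ≤ PN ≤ min{1,(1−p₀)/p₁}.
  lower = (p₁ − p₀)/p₁ = 0.29 / 0.54 ≈ 0.5370
  upper = min{1, (1 − p₀)/p₁} = 0.75 / 0.54 ≈ 1.3889 → capped at 1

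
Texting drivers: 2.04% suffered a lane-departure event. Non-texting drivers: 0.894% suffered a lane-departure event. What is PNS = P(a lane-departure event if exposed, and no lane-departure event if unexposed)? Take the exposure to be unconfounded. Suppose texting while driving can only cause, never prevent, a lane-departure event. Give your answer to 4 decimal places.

p₁ = 0.0204, p₀ = 0.00894.
Under exogeneity and monotonicity, PNS = p₁ − p₀.
PNS = 0.0204 − 0.00894 = 0.01146

PNS ≈ 0.0115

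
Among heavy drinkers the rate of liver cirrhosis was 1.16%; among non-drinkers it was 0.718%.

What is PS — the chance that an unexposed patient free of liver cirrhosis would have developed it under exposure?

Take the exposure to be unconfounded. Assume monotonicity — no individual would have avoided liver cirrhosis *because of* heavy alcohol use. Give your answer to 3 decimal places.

p₁ = 0.0116, p₀ = 0.00718.
Under exogeneity and monotonicity, PS = (p₁ − p₀) / (1 − p₀).
PS = (0.0116 − 0.00718) / (1 − 0.00718) = 0.00442 / 0.99282 ≈ 0.0045

PS ≈ 0.004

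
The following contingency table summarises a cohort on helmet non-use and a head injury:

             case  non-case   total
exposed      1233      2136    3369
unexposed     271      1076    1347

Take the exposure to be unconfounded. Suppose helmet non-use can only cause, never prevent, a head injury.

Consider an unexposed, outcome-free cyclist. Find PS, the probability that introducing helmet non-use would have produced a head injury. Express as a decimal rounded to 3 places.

PS ≈ 0.206

p₁ = P(outcome | exposed) = 1233/3369 = 0.36598
p₀ = P(outcome | unexposed) = 271/1347 = 0.20119
Under exogeneity and monotonicity, PS = (p₁ − p₀) / (1 − p₀).
PS = (0.36598 − 0.20119) / (1 − 0.20119) = 0.1648 / 0.79881 ≈ 0.2063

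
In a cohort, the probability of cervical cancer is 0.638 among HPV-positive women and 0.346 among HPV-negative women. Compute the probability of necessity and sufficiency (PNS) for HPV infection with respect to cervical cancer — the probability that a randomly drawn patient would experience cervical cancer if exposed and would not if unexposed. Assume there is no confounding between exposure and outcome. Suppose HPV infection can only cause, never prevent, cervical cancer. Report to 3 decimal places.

PNS ≈ 0.292

Let p₁ = 0.638, p₀ = 0.346.
Under exogeneity and monotonicity, PNS = p₁ − p₀.
PNS = 0.638 − 0.346 = 0.292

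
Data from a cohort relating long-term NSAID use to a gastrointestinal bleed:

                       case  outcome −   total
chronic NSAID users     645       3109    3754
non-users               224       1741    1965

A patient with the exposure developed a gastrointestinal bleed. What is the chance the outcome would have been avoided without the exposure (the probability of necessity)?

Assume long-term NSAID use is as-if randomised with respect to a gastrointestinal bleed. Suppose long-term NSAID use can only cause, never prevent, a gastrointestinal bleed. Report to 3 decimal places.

p₁ = P(outcome | exposed) = 645/3754 = 0.17182
p₀ = P(outcome | unexposed) = 224/1965 = 0.11399
Under exogeneity and monotonicity, PN = (p₁ − p₀)/p₁.
PN = (0.17182 − 0.11399) / 0.17182 ≈ 0.3365

PN ≈ 0.337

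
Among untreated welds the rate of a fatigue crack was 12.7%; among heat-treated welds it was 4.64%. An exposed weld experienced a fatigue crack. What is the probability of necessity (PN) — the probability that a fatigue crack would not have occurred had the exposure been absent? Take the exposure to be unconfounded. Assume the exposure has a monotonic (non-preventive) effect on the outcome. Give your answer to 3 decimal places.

PN ≈ 0.635

p₁ = 0.127, p₀ = 0.0464.
Under exogeneity and monotonicity, PN = (p₁ − p₀) / p₁.
PN = (0.127 − 0.0464) / 0.127 = 0.0806 / 0.127 ≈ 0.6346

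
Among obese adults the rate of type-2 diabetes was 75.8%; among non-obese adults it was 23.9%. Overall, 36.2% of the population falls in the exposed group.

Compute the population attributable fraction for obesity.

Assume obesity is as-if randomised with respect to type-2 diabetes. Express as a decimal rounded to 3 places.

p₁ = 0.758, p₀ = 0.239.
Overall risk P(Y=1) = π·p₁ + (1−π)·p₀ = 0.362×0.758 + 0.638×0.239 = 0.42688.
Under exogeneity, PAF = [P(Y=1) − p₀] / P(Y=1).
PAF = (0.42688 − 0.239) / 0.42688 ≈ 0.4401

PAF ≈ 0.440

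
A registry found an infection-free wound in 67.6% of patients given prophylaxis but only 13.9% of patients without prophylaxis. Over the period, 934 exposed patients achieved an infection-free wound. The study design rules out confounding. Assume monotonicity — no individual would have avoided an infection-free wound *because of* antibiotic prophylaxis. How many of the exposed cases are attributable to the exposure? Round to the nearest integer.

about 742 cases

p₁ = 0.676, p₀ = 0.139.
PN = (p₁ − p₀)/p₁ = (0.676 − 0.139) / 0.676 ≈ 0.79438.
Attributable cases ≈ PN × (exposed cases) = 0.79438 × 934 ≈ 741.95.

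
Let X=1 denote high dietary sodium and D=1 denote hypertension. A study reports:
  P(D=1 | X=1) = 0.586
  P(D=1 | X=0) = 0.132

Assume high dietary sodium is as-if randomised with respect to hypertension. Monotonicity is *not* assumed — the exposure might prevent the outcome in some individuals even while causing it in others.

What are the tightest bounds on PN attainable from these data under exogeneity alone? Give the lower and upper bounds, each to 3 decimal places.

Let p₁ = 0.586, p₀ = 0.132.
Under exogeneity alone the bounds on PN are max{0,(p₁−p₀)/p₁} ≤ PN ≤ min{1,(1−p₀)/p₁}.
  lower = (p₁ − p₀)/p₁ = 0.454 / 0.586 ≈ 0.7747
  upper = min{1, (1 − p₀)/p₁} = 0.868 / 0.586 ≈ 1.4812 → capped at 1

0.775 ≤ PN ≤ 1.000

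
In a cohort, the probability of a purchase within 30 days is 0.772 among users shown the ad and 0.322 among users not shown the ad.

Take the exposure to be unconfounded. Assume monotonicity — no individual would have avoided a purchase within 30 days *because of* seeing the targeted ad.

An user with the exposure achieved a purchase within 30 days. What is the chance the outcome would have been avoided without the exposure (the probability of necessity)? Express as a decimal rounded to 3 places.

PN ≈ 0.583

Let p₁ = 0.772, p₀ = 0.322.
Under exogeneity and monotonicity, PN = (p₁ − p₀) / p₁.
PN = (0.772 − 0.322) / 0.772 = 0.45 / 0.772 ≈ 0.5829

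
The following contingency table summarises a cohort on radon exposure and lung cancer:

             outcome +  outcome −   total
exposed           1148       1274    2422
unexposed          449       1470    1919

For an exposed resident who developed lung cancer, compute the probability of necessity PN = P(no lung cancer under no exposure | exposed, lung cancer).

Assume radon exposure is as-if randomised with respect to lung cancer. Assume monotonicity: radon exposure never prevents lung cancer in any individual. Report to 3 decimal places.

PN ≈ 0.506

p₁ = P(outcome | exposed) = 1148/2422 = 0.47399
p₀ = P(outcome | unexposed) = 449/1919 = 0.23398
Under exogeneity and monotonicity, PN = (p₁ − p₀) / p₁.
PN = (0.47399 − 0.23398) / 0.47399 = 0.24001 / 0.47399 ≈ 0.5064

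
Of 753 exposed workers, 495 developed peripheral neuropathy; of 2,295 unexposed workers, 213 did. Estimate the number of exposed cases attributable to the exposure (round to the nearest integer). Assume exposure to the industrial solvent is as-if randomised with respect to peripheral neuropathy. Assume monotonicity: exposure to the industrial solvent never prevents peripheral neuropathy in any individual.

about 425 cases

p₁ = P(outcome | exposed) = 495/753 = 0.65737
p₀ = P(outcome | unexposed) = 213/2295 = 0.09281
PN = (p₁ − p₀)/p₁ = (0.65737 − 0.09281) / 0.65737 ≈ 0.85882.
Attributable cases ≈ PN × (exposed cases) = 0.85882 × 495 ≈ 425.11.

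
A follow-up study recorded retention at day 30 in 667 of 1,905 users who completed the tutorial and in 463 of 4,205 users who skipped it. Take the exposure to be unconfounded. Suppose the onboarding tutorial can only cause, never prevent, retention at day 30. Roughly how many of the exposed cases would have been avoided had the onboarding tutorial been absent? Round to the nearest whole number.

about 457 cases

p₁ = P(outcome | exposed) = 667/1905 = 0.35013
p₀ = P(outcome | unexposed) = 463/4205 = 0.11011
PN = (p₁ − p₀)/p₁ = (0.35013 − 0.11011) / 0.35013 ≈ 0.68553.
Attributable cases ≈ PN × (exposed cases) = 0.68553 × 667 ≈ 457.25.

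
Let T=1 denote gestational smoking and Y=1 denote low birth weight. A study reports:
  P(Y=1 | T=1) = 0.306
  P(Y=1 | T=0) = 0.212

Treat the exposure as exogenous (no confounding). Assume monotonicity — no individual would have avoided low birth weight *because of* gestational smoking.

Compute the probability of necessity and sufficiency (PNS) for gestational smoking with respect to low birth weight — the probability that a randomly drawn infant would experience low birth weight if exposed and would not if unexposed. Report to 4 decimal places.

Let p₁ = 0.306, p₀ = 0.212.
Under exogeneity and monotonicity, PNS = p₁ − p₀.
PNS = 0.306 − 0.212 = 0.094

PNS ≈ 0.0940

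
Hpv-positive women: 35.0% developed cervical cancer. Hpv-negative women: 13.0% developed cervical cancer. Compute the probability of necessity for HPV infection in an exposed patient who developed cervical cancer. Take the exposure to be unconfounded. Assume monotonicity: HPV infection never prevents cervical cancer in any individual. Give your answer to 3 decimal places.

PN ≈ 0.629

p₁ = 0.35, p₀ = 0.13.
Under exogeneity and monotonicity, PN = (p₁ − p₀) / p₁.
PN = (0.35 − 0.13) / 0.35 = 0.22 / 0.35 ≈ 0.6286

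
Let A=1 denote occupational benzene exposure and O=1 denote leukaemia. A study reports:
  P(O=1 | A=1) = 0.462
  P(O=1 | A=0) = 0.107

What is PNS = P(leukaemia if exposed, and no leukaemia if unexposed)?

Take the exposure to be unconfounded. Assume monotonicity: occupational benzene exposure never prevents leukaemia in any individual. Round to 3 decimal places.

Let p₁ = 0.462, p₀ = 0.107.
Under exogeneity and monotonicity, PNS = p₁ − p₀.
PNS = 0.462 − 0.107 = 0.355

PNS ≈ 0.355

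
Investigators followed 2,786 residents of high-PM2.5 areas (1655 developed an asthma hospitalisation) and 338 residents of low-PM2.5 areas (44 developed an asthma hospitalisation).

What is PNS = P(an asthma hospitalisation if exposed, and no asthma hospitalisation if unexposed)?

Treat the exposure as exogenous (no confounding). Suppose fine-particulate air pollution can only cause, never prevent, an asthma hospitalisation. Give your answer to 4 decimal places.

p₁ = P(outcome | exposed) = 1655/2786 = 0.59404
p₀ = P(outcome | unexposed) = 44/338 = 0.13018
Under exogeneity and monotonicity, PNS = p₁ − p₀.
PNS = 0.59404 − 0.13018 = 0.46386

PNS ≈ 0.4639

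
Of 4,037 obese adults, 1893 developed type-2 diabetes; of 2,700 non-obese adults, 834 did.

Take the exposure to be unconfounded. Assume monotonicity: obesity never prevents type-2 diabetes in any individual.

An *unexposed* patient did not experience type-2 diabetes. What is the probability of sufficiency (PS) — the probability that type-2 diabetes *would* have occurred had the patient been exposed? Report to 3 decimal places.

p₁ = P(outcome | exposed) = 1893/4037 = 0.46891
p₀ = P(outcome | unexposed) = 834/2700 = 0.30889
Under exogeneity and monotonicity, PS = (p₁ − p₀) / (1 − p₀).
PS = (0.46891 − 0.30889) / (1 − 0.30889) = 0.16002 / 0.69111 ≈ 0.2315

PS ≈ 0.232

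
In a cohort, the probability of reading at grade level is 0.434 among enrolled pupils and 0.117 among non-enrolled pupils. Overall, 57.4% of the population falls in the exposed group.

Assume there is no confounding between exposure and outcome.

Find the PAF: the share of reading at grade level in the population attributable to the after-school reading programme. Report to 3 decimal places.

PAF ≈ 0.609

Let p₁ = 0.434, p₀ = 0.117.
Overall risk P(Y=1) = π·p₁ + (1−π)·p₀ = 0.574×0.434 + 0.426×0.117 = 0.29896.
Under exogeneity, PAF = [P(Y=1) − p₀] / P(Y=1).
PAF = (0.29896 − 0.117) / 0.29896 ≈ 0.6086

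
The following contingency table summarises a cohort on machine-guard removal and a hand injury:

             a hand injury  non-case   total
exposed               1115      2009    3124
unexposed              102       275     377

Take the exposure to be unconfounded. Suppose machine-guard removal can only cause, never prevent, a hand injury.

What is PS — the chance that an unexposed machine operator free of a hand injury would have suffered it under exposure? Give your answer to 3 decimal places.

PS ≈ 0.118

p₁ = P(outcome | exposed) = 1115/3124 = 0.35691
p₀ = P(outcome | unexposed) = 102/377 = 0.27056
Under exogeneity and monotonicity, PS = (p₁ − p₀) / (1 − p₀).
PS = (0.35691 − 0.27056) / (1 − 0.27056) = 0.086357 / 0.72944 ≈ 0.1184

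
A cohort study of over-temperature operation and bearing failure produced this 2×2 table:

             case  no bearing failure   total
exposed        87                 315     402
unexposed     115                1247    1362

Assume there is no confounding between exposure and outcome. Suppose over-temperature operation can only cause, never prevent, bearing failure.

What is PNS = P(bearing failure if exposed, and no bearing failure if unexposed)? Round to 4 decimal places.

p₁ = P(outcome | exposed) = 87/402 = 0.21642
p₀ = P(outcome | unexposed) = 115/1362 = 0.084435
Under exogeneity and monotonicity, PNS = p₁ − p₀.
PNS = 0.21642 − 0.084435 = 0.13198

PNS ≈ 0.1320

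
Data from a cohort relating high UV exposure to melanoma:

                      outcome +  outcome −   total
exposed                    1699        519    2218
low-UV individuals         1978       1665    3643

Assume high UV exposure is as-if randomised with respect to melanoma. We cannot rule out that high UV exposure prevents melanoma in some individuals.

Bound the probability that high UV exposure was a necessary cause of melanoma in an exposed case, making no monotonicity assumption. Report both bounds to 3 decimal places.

p₁ = P(outcome | exposed) = 1699/2218 = 0.76601
p₀ = P(outcome | unexposed) = 1978/3643 = 0.54296
Under exogeneity alone the bounds on PN are max{0,(p₁−p₀)/p₁} ≤ PN ≤ min{1,(1−p₀)/p₁}.
  lower = (p₁ − p₀)/p₁ = 0.22305 / 0.76601 ≈ 0.2912
  upper = min{1, (1 − p₀)/p₁} = 0.45704 / 0.76601 ≈ 0.5967

0.291 ≤ PN ≤ 0.597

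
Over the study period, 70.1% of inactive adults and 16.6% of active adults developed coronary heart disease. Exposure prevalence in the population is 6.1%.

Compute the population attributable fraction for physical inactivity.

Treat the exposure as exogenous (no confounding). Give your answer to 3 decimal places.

p₁ = 0.701, p₀ = 0.166.
Overall risk P(Y=1) = π·p₁ + (1−π)·p₀ = 0.061×0.701 + 0.939×0.166 = 0.19864.
Under exogeneity, PAF = [P(Y=1) − p₀] / P(Y=1).
PAF = (0.19864 − 0.166) / 0.19864 ≈ 0.1643

PAF ≈ 0.164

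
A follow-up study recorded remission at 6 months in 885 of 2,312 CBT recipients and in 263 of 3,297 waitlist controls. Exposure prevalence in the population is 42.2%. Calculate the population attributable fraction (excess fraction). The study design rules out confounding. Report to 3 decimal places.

p₁ = P(outcome | exposed) = 885/2312 = 0.38279
p₀ = P(outcome | unexposed) = 263/3297 = 0.079769
Overall risk P(Y=1) = π·p₁ + (1−π)·p₀ = 0.422×0.38279 + 0.578×0.079769 = 0.20764.
Under exogeneity, PAF = [P(Y=1) − p₀] / P(Y=1).
PAF = (0.20764 − 0.079769) / 0.20764 ≈ 0.6158

PAF ≈ 0.616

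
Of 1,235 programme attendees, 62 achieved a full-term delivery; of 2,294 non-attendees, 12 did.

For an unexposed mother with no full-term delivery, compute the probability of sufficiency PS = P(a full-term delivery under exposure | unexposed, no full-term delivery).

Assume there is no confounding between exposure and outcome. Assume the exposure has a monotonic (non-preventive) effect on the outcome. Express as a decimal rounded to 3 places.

p₁ = P(outcome | exposed) = 62/1235 = 0.050202
p₀ = P(outcome | unexposed) = 12/2294 = 0.005231
Under exogeneity and monotonicity, PS = (p₁ − p₀) / (1 − p₀).
PS = (0.050202 − 0.005231) / (1 − 0.005231) = 0.044971 / 0.99477 ≈ 0.0452

PS ≈ 0.045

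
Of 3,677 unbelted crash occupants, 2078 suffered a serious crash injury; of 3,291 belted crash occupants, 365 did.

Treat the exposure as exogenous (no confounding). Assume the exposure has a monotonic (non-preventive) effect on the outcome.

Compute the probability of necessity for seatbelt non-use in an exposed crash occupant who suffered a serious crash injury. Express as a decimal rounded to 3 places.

p₁ = P(outcome | exposed) = 2078/3677 = 0.56513
p₀ = P(outcome | unexposed) = 365/3291 = 0.11091
Under exogeneity and monotonicity, PN = (p₁ − p₀) / p₁.
PN = (0.56513 − 0.11091) / 0.56513 = 0.45423 / 0.56513 ≈ 0.8037

PN ≈ 0.804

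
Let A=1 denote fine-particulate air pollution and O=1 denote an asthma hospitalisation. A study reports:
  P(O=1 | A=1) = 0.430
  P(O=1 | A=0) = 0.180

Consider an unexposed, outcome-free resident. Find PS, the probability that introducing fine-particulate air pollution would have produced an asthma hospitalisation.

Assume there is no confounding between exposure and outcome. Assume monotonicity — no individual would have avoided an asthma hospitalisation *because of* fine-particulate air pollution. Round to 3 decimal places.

Let p₁ = 0.43, p₀ = 0.18.
Under exogeneity and monotonicity, PS = (p₁ − p₀) / (1 − p₀).
PS = (0.43 − 0.18) / (1 − 0.18) = 0.25 / 0.82 ≈ 0.3049

PS ≈ 0.305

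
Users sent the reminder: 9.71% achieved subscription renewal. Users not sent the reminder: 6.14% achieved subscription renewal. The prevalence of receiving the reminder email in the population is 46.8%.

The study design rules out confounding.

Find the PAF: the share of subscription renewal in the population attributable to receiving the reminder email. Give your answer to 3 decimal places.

PAF ≈ 0.214

p₁ = 0.0971, p₀ = 0.0614.
Overall risk P(Y=1) = π·p₁ + (1−π)·p₀ = 0.468×0.0971 + 0.532×0.0614 = 0.078108.
Under exogeneity, PAF = [P(Y=1) − p₀] / P(Y=1).
PAF = (0.078108 − 0.0614) / 0.078108 ≈ 0.2139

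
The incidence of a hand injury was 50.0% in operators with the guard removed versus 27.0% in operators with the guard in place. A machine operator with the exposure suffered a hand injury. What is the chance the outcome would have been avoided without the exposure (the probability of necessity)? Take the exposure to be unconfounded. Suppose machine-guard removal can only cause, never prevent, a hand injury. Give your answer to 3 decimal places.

p₁ = 0.5, p₀ = 0.27.
Under exogeneity and monotonicity, PN = (p₁ − p₀) / p₁.
PN = (0.5 − 0.27) / 0.5 = 0.23 / 0.5 ≈ 0.4600

PN ≈ 0.460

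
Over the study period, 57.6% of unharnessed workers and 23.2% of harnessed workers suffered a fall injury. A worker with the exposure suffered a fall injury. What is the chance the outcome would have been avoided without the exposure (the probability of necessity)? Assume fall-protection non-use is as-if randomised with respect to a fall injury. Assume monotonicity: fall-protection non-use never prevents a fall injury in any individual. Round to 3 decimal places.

p₁ = 0.576, p₀ = 0.232.
Under exogeneity and monotonicity, PN = (p₁ − p₀) / p₁.
PN = (0.576 − 0.232) / 0.576 = 0.344 / 0.576 ≈ 0.5972

PN ≈ 0.597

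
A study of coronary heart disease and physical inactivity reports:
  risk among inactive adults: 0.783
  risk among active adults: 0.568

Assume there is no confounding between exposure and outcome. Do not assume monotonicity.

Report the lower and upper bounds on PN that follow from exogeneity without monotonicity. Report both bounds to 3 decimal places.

0.275 ≤ PN ≤ 0.552

Let p₁ = 0.783, p₀ = 0.568.
Under exogeneity alone the bounds on PN are max{0,(p₁−p₀)/p₁} ≤ PN ≤ min{1,(1−p₀)/p₁}.
  lower = (p₁ − p₀)/p₁ = 0.215 / 0.783 ≈ 0.2746
  upper = min{1, (1 − p₀)/p₁} = 0.432 / 0.783 ≈ 0.5517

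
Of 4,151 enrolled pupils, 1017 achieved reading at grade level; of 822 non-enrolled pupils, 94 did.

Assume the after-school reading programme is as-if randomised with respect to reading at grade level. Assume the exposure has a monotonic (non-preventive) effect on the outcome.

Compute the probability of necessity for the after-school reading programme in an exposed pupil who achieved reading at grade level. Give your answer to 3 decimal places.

p₁ = P(outcome | exposed) = 1017/4151 = 0.245
p₀ = P(outcome | unexposed) = 94/822 = 0.11436
Under exogeneity and monotonicity, PN = (p₁ − p₀) / p₁.
PN = (0.245 − 0.11436) / 0.245 = 0.13065 / 0.245 ≈ 0.5332

PN ≈ 0.533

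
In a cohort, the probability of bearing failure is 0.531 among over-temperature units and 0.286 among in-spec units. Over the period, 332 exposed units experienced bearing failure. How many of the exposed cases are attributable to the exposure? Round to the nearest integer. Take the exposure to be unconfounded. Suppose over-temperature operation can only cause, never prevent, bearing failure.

about 153 cases

Let p₁ = 0.531, p₀ = 0.286.
PN = (p₁ − p₀)/p₁ = (0.531 − 0.286) / 0.531 ≈ 0.46139.
Attributable cases ≈ PN × (exposed cases) = 0.46139 × 332 ≈ 153.18.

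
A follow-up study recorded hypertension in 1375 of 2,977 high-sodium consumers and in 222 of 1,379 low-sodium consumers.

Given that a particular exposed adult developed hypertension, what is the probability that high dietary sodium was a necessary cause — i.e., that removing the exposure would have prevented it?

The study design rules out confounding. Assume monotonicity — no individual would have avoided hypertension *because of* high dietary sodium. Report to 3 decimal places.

p₁ = P(outcome | exposed) = 1375/2977 = 0.46187
p₀ = P(outcome | unexposed) = 222/1379 = 0.16099
Under exogeneity and monotonicity, PN = (p₁ − p₀) / p₁.
PN = (0.46187 − 0.16099) / 0.46187 = 0.30089 / 0.46187 ≈ 0.6515

PN ≈ 0.651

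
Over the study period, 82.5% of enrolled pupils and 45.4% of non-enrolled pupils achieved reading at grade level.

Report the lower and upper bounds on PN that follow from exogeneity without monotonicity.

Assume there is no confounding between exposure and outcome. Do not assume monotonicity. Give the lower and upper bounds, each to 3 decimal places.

p₁ = 0.825, p₀ = 0.454.
Under exogeneity alone the bounds on PN are max{0,(p₁−p₀)/p₁} ≤ PN ≤ min{1,(1−p₀)/p₁}.
  lower = (p₁ − p₀)/p₁ = 0.371 / 0.825 ≈ 0.4497
  upper = min{1, (1 − p₀)/p₁} = 0.546 / 0.825 ≈ 0.6618

0.450 ≤ PN ≤ 0.662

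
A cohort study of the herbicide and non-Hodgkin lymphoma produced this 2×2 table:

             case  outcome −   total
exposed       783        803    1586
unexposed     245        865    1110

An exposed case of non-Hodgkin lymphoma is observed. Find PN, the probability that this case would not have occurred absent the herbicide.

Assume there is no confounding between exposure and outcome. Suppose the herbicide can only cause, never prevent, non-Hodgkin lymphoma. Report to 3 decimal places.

PN ≈ 0.553

p₁ = P(outcome | exposed) = 783/1586 = 0.49369
p₀ = P(outcome | unexposed) = 245/1110 = 0.22072
Under exogeneity and monotonicity, PN = (p₁ − p₀) / p₁.
PN = (0.49369 − 0.22072) / 0.49369 = 0.27297 / 0.49369 ≈ 0.5529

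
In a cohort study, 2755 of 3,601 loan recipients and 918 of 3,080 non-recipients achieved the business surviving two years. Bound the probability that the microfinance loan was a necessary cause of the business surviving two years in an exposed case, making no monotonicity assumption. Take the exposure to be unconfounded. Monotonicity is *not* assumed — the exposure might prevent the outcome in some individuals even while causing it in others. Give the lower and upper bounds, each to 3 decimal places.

0.610 ≤ PN ≤ 0.918

p₁ = P(outcome | exposed) = 2755/3601 = 0.76507
p₀ = P(outcome | unexposed) = 918/3080 = 0.29805
Under exogeneity alone the bounds on PN are max{0,(p₁−p₀)/p₁} ≤ PN ≤ min{1,(1−p₀)/p₁}.
  lower = (p₁ − p₀)/p₁ = 0.46701 / 0.76507 ≈ 0.6104
  upper = min{1, (1 − p₀)/p₁} = 0.70195 / 0.76507 ≈ 0.9175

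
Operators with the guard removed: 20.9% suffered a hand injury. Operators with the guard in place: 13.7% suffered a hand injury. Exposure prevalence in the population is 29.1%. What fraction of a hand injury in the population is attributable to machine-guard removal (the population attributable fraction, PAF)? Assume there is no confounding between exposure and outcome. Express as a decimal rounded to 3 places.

PAF ≈ 0.133

p₁ = 0.209, p₀ = 0.137.
Overall risk P(Y=1) = π·p₁ + (1−π)·p₀ = 0.291×0.209 + 0.709×0.137 = 0.15795.
Under exogeneity, PAF = [P(Y=1) − p₀] / P(Y=1).
PAF = (0.15795 − 0.137) / 0.15795 ≈ 0.1326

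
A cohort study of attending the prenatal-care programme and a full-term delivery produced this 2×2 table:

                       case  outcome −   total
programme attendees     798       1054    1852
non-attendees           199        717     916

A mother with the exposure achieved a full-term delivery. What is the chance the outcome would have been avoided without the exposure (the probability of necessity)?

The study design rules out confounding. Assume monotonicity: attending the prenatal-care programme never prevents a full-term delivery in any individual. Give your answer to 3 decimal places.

p₁ = P(outcome | exposed) = 798/1852 = 0.43089
p₀ = P(outcome | unexposed) = 199/916 = 0.21725
Under exogeneity and monotonicity, PN = (p₁ − p₀)/p₁.
PN = (0.43089 − 0.21725) / 0.43089 ≈ 0.4958

PN ≈ 0.496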